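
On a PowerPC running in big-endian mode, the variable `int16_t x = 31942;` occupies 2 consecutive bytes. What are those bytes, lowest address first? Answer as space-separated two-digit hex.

31942 in hexadecimal, padded to 16 bits, is 0x7CC6.
Split into bytes (most-significant first): 7C C6.
In big-endian order the high byte comes first in memory.
So the memory order matches the most-significant-first order: 7C C6.

7C C6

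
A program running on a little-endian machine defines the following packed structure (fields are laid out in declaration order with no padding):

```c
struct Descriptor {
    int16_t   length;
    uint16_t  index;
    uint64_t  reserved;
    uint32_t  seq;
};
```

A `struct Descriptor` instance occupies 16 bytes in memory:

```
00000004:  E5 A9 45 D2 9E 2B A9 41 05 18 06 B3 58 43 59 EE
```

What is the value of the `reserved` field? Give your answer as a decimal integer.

`reserved` follows `length` (2 B), `index` (2 B), so it starts at offset 2 + 2 = 4 and occupies 8 bytes.
Bytes at offsets 4..11: 9E 2B A9 41 05 18 06 B3.
Little-endian: lowest address holds the least-significant byte.
Reassemble most-significant byte first: B3 06 18 05 41 A9 2B 9E → 0xB306180541A92B9E.
0xB306180541A92B9E = 12900024593504873374.

12900024593504873374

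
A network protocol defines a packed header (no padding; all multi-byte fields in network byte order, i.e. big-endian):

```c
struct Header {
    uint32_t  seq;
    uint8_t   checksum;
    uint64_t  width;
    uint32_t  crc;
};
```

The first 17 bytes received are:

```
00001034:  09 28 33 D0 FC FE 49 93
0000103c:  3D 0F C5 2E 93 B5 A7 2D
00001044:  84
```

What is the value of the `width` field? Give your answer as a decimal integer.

18323338449400442515

`width` follows `seq` (4 B), `checksum` (1 B), so it starts at offset 4 + 1 = 5 and occupies 8 bytes.
Bytes at offsets 5..12: FE 49 93 3D 0F C5 2E 93.
In big-endian order the high byte comes first in memory.
The bytes are already most-significant first: 0xFE49933D0FC52E93.
0xFE49933D0FC52E93 = 18323338449400442515.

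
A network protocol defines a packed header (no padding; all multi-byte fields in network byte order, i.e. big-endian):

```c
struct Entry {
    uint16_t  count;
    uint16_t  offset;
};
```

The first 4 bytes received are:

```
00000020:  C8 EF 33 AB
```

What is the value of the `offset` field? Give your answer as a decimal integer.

`offset` follows `count` (2 bytes), so it starts at byte offset 2 and occupies 2 bytes.
Bytes at offsets 2..3: 33 AB.
Big-endian stores the most-significant byte at the lowest address.
The bytes are already most-significant first: 0x33AB.
0x33AB = 13227.

13227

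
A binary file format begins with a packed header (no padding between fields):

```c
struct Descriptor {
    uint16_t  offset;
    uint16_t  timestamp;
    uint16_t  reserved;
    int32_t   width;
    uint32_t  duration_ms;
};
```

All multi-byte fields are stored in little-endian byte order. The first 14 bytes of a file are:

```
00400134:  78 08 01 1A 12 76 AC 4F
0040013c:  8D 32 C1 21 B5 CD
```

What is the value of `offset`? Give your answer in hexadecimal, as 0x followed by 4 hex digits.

`offset` is the first field, at byte offset 0, occupying 2 bytes.
Bytes at offsets 0..1: 78 08.
Little-endian: lowest address holds the least-significant byte.
Reassemble most-significant byte first: 08 78 → 0x0878.

0x0878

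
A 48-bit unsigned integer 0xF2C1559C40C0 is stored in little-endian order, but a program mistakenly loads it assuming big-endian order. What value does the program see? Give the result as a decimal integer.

211383733305842

Stored little-endian, the bytes at ascending addresses are C0 40 9C 55 C1 F2.
Read back as big-endian, the last byte is least significant, giving 0xC0409C55C1F2.
0xC0409C55C1F2 = 211383733305842.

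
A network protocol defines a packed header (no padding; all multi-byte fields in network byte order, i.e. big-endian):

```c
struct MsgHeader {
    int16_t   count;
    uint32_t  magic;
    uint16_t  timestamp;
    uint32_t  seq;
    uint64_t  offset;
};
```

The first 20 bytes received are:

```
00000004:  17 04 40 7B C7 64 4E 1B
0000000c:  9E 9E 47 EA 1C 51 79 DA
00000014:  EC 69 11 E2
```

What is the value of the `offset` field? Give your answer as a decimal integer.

2040546087351685602

`offset` follows `count` (2 B), `magic` (4 B), `timestamp` (2 B), `seq` (4 B), so it starts at offset 2 + 4 + 2 + 4 = 12 and occupies 8 bytes.
Bytes at offsets 12..19: 1C 51 79 DA EC 69 11 E2.
Big-endian stores the most-significant byte at the lowest address.
The bytes are already most-significant first: 0x1C5179DAEC6911E2.
0x1C5179DAEC6911E2 = 2040546087351685602.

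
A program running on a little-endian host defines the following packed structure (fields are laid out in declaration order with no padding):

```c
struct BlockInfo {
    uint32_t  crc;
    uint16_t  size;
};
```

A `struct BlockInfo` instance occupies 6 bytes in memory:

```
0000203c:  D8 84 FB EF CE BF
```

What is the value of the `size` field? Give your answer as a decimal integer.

49102

`size` follows `crc` (4 bytes), so it starts at byte offset 4 and occupies 2 bytes.
Bytes at offsets 4..5: CE BF.
Little-endian stores the least-significant byte at the lowest address.
Reassemble most-significant byte first: BF CE → 0xBFCE.
0xBFCE = 49102.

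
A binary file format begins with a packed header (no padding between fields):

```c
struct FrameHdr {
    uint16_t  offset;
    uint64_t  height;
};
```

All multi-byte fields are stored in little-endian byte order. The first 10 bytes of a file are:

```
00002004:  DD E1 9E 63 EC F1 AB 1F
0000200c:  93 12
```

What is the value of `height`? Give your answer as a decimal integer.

1338448337617839006

`height` follows `offset` (2 bytes), so it starts at byte offset 2 and occupies 8 bytes.
Bytes at offsets 2..9: 9E 63 EC F1 AB 1F 93 12.
Little-endian stores the least-significant byte at the lowest address.
Reassemble most-significant byte first: 12 93 1F AB F1 EC 63 9E → 0x12931FABF1EC639E.
0x12931FABF1EC639E = 1338448337617839006.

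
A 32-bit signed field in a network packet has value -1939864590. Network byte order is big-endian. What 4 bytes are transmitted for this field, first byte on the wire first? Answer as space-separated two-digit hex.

Two's complement of -1939864590 in 32 bits: 1939864590 = 0x739FFC0E; invert → 0x8C6003F1; add 1 → 0x8C6003F2.
Split into bytes (most-significant first): 8C 60 03 F2.
Big-endian stores the most-significant byte at the lowest address.
So the memory order matches the most-significant-first order: 8C 60 03 F2.

8C 60 03 F2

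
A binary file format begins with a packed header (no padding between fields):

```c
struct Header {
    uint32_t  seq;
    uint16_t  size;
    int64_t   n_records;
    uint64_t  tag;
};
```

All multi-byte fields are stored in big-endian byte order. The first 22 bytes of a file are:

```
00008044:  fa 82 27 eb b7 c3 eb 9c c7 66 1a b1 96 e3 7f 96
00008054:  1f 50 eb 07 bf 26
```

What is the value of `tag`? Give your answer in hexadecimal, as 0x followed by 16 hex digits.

0x7F961F50EB07BF26

`tag` follows `seq` (4 B), `size` (2 B), `n_records` (8 B), so it starts at offset 4 + 2 + 8 = 14 and occupies 8 bytes.
Bytes at offsets 14..21: 7F 96 1F 50 EB 07 BF 26.
Big-endian stores the most-significant byte at the lowest address.
The bytes are already most-significant first: 0x7F961F50EB07BF26.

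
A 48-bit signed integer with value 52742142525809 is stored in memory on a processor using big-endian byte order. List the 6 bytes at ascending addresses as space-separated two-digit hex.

2F F7 FC AB 81 71

52742142525809 in hexadecimal, padded to 48 bits, is 0x2FF7FCAB8171.
Split into bytes (most-significant first): 2F F7 FC AB 81 71.
Big-endian: lowest address holds the most-significant byte.
So the memory order matches the most-significant-first order: 2F F7 FC AB 81 71.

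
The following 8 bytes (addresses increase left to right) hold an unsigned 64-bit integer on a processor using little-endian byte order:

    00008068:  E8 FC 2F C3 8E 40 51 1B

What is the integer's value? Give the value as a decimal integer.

1968425494041853160

In little-endian order the low byte comes first in memory.
Reassemble most-significant byte first: 1B 51 40 8E C3 2F FC E8 → 0x1B51408EC32FFCE8.
0x1B51408EC32FFCE8 = 1968425494041853160.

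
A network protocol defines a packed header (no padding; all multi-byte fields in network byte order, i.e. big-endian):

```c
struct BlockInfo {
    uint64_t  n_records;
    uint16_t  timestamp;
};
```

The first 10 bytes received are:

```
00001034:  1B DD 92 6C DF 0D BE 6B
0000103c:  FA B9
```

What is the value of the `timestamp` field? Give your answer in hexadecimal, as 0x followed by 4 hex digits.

`timestamp` follows `n_records` (8 bytes), so it starts at byte offset 8 and occupies 2 bytes.
Bytes at offsets 8..9: FA B9.
Big-endian: lowest address holds the most-significant byte.
The bytes are already most-significant first: 0xFAB9.

0xFAB9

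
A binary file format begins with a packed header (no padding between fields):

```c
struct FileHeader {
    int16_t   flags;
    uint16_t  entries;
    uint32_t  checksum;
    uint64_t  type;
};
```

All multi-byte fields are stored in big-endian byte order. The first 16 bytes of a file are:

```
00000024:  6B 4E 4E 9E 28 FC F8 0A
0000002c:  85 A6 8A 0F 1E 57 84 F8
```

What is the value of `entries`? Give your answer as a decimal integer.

20126

`entries` follows `flags` (2 bytes), so it starts at byte offset 2 and occupies 2 bytes.
Bytes at offsets 2..3: 4E 9E.
Big-endian: lowest address holds the most-significant byte.
The bytes are already most-significant first: 0x4E9E.
0x4E9E = 20126.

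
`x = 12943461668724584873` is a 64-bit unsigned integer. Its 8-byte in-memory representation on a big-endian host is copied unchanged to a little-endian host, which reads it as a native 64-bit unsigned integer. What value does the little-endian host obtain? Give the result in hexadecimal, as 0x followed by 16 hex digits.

0xA9B13670CF69A0B3

12943461668724584873 in 64-bit hexadecimal is 0xB3A069CF7036B1A9.
Stored big-endian, the bytes at ascending addresses are B3 A0 69 CF 70 36 B1 A9.
Read back as little-endian, the first byte is least significant, giving 0xA9B13670CF69A0B3.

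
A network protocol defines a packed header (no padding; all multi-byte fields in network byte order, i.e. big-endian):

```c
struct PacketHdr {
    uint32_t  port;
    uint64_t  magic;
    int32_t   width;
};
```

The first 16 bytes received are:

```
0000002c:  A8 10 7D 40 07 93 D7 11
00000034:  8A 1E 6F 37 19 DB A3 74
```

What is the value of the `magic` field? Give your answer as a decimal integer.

`magic` follows `port` (4 bytes), so it starts at byte offset 4 and occupies 8 bytes.
Bytes at offsets 4..11: 07 93 D7 11 8A 1E 6F 37.
Big-endian: lowest address holds the most-significant byte.
The bytes are already most-significant first: 0x0793D7118A1E6F37.
0x0793D7118A1E6F37 = 546016450173628215.

546016450173628215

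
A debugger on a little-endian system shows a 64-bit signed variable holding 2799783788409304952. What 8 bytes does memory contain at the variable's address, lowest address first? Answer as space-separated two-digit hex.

78 B7 08 8C 85 D4 DA 26

2799783788409304952 in hexadecimal, padded to 64 bits, is 0x26DAD4858C08B778.
Split into bytes (most-significant first): 26 DA D4 85 8C 08 B7 78.
In little-endian order the low byte comes first in memory.
So at ascending addresses the bytes are 78 B7 08 8C 85 D4 DA 26.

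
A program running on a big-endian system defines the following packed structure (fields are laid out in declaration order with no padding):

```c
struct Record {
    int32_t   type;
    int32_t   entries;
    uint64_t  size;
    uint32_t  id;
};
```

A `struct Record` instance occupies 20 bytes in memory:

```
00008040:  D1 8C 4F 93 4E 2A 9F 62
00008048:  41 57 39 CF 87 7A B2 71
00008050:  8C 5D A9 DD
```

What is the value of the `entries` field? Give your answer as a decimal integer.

`entries` follows `type` (4 bytes), so it starts at byte offset 4 and occupies 4 bytes.
Bytes at offsets 4..7: 4E 2A 9F 62.
Big-endian: lowest address holds the most-significant byte.
The bytes are already most-significant first: 0x4E2A9F62.
0x4E2A9F62 = 1311416162.

1311416162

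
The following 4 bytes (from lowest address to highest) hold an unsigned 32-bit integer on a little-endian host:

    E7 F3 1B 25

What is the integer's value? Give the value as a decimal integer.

Little-endian: lowest address holds the least-significant byte.
Reassemble most-significant byte first: 25 1B F3 E7 → 0x251BF3E7.
0x251BF3E7 = 622588903.

622588903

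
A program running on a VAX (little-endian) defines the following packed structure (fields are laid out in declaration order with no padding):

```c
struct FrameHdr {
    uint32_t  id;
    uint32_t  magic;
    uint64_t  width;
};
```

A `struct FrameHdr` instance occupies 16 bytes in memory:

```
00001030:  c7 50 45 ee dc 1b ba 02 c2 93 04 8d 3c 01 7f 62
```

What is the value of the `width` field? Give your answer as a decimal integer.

7097392897334744002

`width` follows `id` (4 B), `magic` (4 B), so it starts at offset 4 + 4 = 8 and occupies 8 bytes.
Bytes at offsets 8..15: C2 93 04 8D 3C 01 7F 62.
Little-endian stores the least-significant byte at the lowest address.
Reassemble most-significant byte first: 62 7F 01 3C 8D 04 93 C2 → 0x627F013C8D0493C2.
0x627F013C8D0493C2 = 7097392897334744002.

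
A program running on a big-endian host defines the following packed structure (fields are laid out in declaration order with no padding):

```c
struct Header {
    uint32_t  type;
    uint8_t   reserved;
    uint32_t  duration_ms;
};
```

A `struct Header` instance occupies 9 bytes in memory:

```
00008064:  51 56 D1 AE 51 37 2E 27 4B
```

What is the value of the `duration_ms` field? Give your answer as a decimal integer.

925771595

`duration_ms` follows `type` (4 B), `reserved` (1 B), so it starts at offset 4 + 1 = 5 and occupies 4 bytes.
Bytes at offsets 5..8: 37 2E 27 4B.
Big-endian: lowest address holds the most-significant byte.
The bytes are already most-significant first: 0x372E274B.
0x372E274B = 925771595.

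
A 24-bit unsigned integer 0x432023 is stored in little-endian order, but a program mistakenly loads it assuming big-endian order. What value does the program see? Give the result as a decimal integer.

Stored little-endian, the bytes at ascending addresses are 23 20 43.
Read back as big-endian, the last byte is least significant, giving 0x232043.
0x232043 = 2302019.

2302019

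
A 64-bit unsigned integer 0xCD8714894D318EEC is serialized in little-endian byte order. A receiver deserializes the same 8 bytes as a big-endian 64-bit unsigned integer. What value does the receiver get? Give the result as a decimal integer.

Stored little-endian, the bytes at ascending addresses are EC 8E 31 4D 89 14 87 CD.
Read back as big-endian, the last byte is least significant, giving 0xEC8E314D891487CD.
0xEC8E314D891487CD = 17045615848725972941.

17045615848725972941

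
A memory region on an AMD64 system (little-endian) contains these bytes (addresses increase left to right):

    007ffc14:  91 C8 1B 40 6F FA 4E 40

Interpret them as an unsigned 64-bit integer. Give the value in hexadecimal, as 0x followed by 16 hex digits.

In little-endian order the low byte comes first in memory.
Reassemble most-significant byte first: 40 4E FA 6F 40 1B C8 91 → 0x404EFA6F401BC891.

0x404EFA6F401BC891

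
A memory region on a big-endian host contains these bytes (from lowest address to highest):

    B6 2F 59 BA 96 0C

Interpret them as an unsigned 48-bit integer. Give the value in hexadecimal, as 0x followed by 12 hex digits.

0xB62F59BA960C

Big-endian stores the most-significant byte at the lowest address.
The bytes are already most-significant first: 0xB62F59BA960C.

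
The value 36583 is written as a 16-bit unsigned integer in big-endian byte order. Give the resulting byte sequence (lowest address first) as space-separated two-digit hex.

8E E7

36583 in hexadecimal, padded to 16 bits, is 0x8EE7.
Split into bytes (most-significant first): 8E E7.
Big-endian stores the most-significant byte at the lowest address.
So the memory order matches the most-significant-first order: 8E E7.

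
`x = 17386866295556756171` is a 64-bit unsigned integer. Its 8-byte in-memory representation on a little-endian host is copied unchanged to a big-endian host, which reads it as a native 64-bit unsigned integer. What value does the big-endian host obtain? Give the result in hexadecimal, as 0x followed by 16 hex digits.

0xCB52DFB7C68E4AF1

17386866295556756171 in 64-bit hexadecimal is 0xF14A8EC6B7DF52CB.
Stored little-endian, the bytes at ascending addresses are CB 52 DF B7 C6 8E 4A F1.
Read back as big-endian, the last byte is least significant, giving 0xCB52DFB7C68E4AF1.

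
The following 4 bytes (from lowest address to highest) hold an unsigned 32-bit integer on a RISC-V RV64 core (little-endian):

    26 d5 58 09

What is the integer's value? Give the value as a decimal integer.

156816678

In little-endian order the low byte comes first in memory.
Reassemble most-significant byte first: 09 58 D5 26 → 0x0958D526.
0x0958D526 = 156816678.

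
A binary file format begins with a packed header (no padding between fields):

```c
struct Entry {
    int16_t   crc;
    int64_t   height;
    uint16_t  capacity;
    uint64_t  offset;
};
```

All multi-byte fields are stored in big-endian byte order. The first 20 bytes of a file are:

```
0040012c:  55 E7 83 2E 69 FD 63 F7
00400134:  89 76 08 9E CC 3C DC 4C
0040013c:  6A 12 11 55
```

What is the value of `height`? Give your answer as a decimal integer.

`height` follows `crc` (2 bytes), so it starts at byte offset 2 and occupies 8 bytes.
Bytes at offsets 2..9: 83 2E 69 FD 63 F7 89 76.
Big-endian stores the most-significant byte at the lowest address.
The bytes are already most-significant first: 0x832E69FD63F78976.
Top bit is set, so as a signed 64-bit value this is 0x832E69FD63F78976 − 2^64 = -8994134868787492490.

-8994134868787492490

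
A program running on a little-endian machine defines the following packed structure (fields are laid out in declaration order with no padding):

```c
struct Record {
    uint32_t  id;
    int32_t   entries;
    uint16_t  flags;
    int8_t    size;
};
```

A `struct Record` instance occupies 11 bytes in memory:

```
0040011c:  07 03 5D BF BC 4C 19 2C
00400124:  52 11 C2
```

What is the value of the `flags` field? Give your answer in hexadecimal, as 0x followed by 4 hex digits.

`flags` follows `id` (4 B), `entries` (4 B), so it starts at offset 4 + 4 = 8 and occupies 2 bytes.
Bytes at offsets 8..9: 52 11.
In little-endian order the low byte comes first in memory.
Reassemble most-significant byte first: 11 52 → 0x1152.

0x1152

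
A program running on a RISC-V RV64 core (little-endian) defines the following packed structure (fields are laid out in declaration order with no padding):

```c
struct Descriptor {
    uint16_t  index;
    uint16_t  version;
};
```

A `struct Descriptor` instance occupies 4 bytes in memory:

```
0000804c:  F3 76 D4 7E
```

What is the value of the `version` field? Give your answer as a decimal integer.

32468

`version` follows `index` (2 bytes), so it starts at byte offset 2 and occupies 2 bytes.
Bytes at offsets 2..3: D4 7E.
In little-endian order the low byte comes first in memory.
Reassemble most-significant byte first: 7E D4 → 0x7ED4.
0x7ED4 = 32468.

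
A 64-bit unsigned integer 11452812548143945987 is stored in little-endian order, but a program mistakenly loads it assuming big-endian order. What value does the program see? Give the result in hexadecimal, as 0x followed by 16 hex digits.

0x0399413B5590F09E

11452812548143945987 in 64-bit hexadecimal is 0x9EF090553B419903.
Stored little-endian, the bytes at ascending addresses are 03 99 41 3B 55 90 F0 9E.
Read back as big-endian, the last byte is least significant, giving 0x0399413B5590F09E.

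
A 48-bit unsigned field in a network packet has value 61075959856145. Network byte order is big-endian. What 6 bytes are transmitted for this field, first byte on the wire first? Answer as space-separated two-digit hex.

37 8C 5A E4 3C 11

61075959856145 in hexadecimal, padded to 48 bits, is 0x378C5AE43C11.
Split into bytes (most-significant first): 37 8C 5A E4 3C 11.
Big-endian stores the most-significant byte at the lowest address.
So the memory order matches the most-significant-first order: 37 8C 5A E4 3C 11.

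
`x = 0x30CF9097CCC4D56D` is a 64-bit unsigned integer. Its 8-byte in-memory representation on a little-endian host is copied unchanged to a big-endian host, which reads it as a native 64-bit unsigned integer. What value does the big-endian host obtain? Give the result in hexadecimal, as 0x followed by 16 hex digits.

Stored little-endian, the bytes at ascending addresses are 6D D5 C4 CC 97 90 CF 30.
Read back as big-endian, the last byte is least significant, giving 0x6DD5C4CC9790CF30.

0x6DD5C4CC9790CF30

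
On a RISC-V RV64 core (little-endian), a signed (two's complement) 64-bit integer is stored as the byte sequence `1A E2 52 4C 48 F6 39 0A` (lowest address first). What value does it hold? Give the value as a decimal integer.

736890804430365210

Little-endian: lowest address holds the least-significant byte.
Reassemble most-significant byte first: 0A 39 F6 48 4C 52 E2 1A → 0x0A39F6484C52E21A.
0x0A39F6484C52E21A = 736890804430365210.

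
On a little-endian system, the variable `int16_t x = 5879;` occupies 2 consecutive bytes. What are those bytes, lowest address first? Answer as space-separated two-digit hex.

5879 in hexadecimal, padded to 16 bits, is 0x16F7.
Split into bytes (most-significant first): 16 F7.
Little-endian: lowest address holds the least-significant byte.
So at ascending addresses the bytes are F7 16.

F7 16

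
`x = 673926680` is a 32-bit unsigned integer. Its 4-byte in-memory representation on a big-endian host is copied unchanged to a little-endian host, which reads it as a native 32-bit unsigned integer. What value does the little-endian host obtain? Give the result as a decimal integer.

673926680 in 32-bit hexadecimal is 0x282B4E18.
Stored big-endian, the bytes at ascending addresses are 28 2B 4E 18.
Read back as little-endian, the first byte is least significant, giving 0x184E2B28.
0x184E2B28 = 407776040.

407776040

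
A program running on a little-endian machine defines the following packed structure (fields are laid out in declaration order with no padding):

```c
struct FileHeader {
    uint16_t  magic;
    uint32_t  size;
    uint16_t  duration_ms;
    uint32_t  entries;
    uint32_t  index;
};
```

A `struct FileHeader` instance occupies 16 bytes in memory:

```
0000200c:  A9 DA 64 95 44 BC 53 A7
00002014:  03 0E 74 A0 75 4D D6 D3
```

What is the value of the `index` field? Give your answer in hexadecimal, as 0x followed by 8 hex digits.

`index` follows `magic` (2 B), `size` (4 B), `duration_ms` (2 B), `entries` (4 B), so it starts at offset 2 + 4 + 2 + 4 = 12 and occupies 4 bytes.
Bytes at offsets 12..15: 75 4D D6 D3.
Little-endian stores the least-significant byte at the lowest address.
Reassemble most-significant byte first: D3 D6 4D 75 → 0xD3D64D75.

0xD3D64D75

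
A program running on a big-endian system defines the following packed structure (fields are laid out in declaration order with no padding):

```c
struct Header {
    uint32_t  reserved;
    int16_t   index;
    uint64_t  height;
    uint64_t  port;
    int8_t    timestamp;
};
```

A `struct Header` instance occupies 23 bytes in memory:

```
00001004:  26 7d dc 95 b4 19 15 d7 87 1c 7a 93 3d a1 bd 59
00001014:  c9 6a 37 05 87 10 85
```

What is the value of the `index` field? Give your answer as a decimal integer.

-19431

`index` follows `reserved` (4 bytes), so it starts at byte offset 4 and occupies 2 bytes.
Bytes at offsets 4..5: B4 19.
Big-endian: lowest address holds the most-significant byte.
The bytes are already most-significant first: 0xB419.
Top bit is set, so as a signed 16-bit value this is 0xB419 − 2^16 = -19431.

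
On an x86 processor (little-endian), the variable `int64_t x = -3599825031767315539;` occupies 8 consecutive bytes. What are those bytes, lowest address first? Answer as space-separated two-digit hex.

AD 2B F3 CF 34 DA 0A CE

Two's complement of -3599825031767315539 in 64 bits: 3599825031767315539 = 0x31F525CB300CD453; invert → 0xCE0ADA34CFF32BAC; add 1 → 0xCE0ADA34CFF32BAD.
Split into bytes (most-significant first): CE 0A DA 34 CF F3 2B AD.
Little-endian: lowest address holds the least-significant byte.
So at ascending addresses the bytes are AD 2B F3 CF 34 DA 0A CE.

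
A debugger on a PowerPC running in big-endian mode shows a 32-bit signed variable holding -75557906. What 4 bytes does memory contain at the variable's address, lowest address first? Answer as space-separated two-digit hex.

FB 7F 13 EE

Two's complement of -75557906 in 32 bits: 75557906 = 0x0480EC12; invert → 0xFB7F13ED; add 1 → 0xFB7F13EE.
Split into bytes (most-significant first): FB 7F 13 EE.
Big-endian stores the most-significant byte at the lowest address.
So the memory order matches the most-significant-first order: FB 7F 13 EE.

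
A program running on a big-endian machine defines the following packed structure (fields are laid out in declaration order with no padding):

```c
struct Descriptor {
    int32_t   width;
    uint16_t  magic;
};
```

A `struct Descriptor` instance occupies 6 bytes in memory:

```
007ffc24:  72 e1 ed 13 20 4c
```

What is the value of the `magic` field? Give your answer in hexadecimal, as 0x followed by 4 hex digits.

0x204C

`magic` follows `width` (4 bytes), so it starts at byte offset 4 and occupies 2 bytes.
Bytes at offsets 4..5: 20 4C.
Big-endian: lowest address holds the most-significant byte.
The bytes are already most-significant first: 0x204C.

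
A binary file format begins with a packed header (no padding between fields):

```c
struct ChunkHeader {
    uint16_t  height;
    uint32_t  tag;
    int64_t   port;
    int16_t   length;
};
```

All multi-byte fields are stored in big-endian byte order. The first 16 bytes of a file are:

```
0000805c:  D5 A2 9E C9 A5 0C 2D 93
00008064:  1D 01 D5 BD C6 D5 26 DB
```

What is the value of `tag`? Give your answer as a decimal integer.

2664015116

`tag` follows `height` (2 bytes), so it starts at byte offset 2 and occupies 4 bytes.
Bytes at offsets 2..5: 9E C9 A5 0C.
Big-endian stores the most-significant byte at the lowest address.
The bytes are already most-significant first: 0x9EC9A50C.
0x9EC9A50C = 2664015116.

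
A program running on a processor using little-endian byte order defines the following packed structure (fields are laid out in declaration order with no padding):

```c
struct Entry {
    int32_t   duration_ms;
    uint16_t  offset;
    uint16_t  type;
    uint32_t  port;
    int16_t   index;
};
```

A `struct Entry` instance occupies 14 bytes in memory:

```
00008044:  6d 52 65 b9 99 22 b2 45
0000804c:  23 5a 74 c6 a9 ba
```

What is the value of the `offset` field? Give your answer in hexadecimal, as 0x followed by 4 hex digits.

`offset` follows `duration_ms` (4 bytes), so it starts at byte offset 4 and occupies 2 bytes.
Bytes at offsets 4..5: 99 22.
Little-endian stores the least-significant byte at the lowest address.
Reassemble most-significant byte first: 22 99 → 0x2299.

0x2299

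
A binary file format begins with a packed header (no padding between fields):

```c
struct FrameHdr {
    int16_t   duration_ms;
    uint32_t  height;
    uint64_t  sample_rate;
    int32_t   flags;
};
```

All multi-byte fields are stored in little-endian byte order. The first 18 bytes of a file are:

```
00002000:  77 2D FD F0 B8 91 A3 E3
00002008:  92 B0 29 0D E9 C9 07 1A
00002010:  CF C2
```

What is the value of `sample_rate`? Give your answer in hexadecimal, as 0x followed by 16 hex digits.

`sample_rate` follows `duration_ms` (2 B), `height` (4 B), so it starts at offset 2 + 4 = 6 and occupies 8 bytes.
Bytes at offsets 6..13: A3 E3 92 B0 29 0D E9 C9.
In little-endian order the low byte comes first in memory.
Reassemble most-significant byte first: C9 E9 0D 29 B0 92 E3 A3 → 0xC9E90D29B092E3A3.

0xC9E90D29B092E3A3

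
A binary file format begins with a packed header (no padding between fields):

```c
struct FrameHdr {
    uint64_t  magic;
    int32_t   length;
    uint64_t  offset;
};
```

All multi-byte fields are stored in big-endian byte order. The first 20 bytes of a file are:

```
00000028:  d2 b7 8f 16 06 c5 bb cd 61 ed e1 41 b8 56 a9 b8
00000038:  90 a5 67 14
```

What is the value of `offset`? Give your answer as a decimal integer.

`offset` follows `magic` (8 B), `length` (4 B), so it starts at offset 8 + 4 = 12 and occupies 8 bytes.
Bytes at offsets 12..19: B8 56 A9 B8 90 A5 67 14.
Big-endian: lowest address holds the most-significant byte.
The bytes are already most-significant first: 0xB856A9B890A56714.
0xB856A9B890A56714 = 13282990761141692180.

13282990761141692180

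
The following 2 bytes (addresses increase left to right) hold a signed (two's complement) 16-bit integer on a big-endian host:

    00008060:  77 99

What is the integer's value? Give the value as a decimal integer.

Big-endian: lowest address holds the most-significant byte.
The bytes are already most-significant first: 0x7799.
0x7799 = 30617.

30617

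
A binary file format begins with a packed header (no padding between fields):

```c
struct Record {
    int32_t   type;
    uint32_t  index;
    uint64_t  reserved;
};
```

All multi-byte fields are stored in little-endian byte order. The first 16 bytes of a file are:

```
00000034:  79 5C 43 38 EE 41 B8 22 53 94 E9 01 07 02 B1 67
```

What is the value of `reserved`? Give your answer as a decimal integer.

`reserved` follows `type` (4 B), `index` (4 B), so it starts at offset 4 + 4 = 8 and occupies 8 bytes.
Bytes at offsets 8..15: 53 94 E9 01 07 02 B1 67.
Little-endian: lowest address holds the least-significant byte.
Reassemble most-significant byte first: 67 B1 02 07 01 E9 94 53 → 0x67B1020701E99453.
0x67B1020701E99453 = 7471755485904475219.

7471755485904475219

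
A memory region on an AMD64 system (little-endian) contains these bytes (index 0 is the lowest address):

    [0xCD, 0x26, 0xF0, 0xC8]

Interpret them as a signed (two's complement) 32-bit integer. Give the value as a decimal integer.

Little-endian: lowest address holds the least-significant byte.
Reassemble most-significant byte first: C8 F0 26 CD → 0xC8F026CD.
Top bit is set, so as a signed 32-bit value this is 0xC8F026CD − 2^32 = -923785523.

-923785523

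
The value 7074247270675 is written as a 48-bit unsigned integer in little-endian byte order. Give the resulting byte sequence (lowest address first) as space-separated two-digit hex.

7074247270675 in hexadecimal, padded to 48 bits, is 0x066F19FEE113.
Split into bytes (most-significant first): 06 6F 19 FE E1 13.
In little-endian order the low byte comes first in memory.
So at ascending addresses the bytes are 13 E1 FE 19 6F 06.

13 E1 FE 19 6F 06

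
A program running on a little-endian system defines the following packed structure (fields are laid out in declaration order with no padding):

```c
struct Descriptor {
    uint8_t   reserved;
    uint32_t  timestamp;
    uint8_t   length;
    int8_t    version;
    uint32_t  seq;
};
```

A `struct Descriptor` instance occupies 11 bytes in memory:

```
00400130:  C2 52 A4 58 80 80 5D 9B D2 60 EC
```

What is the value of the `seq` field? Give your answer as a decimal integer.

3965768347

`seq` follows `reserved` (1 B), `timestamp` (4 B), `length` (1 B), `version` (1 B), so it starts at offset 1 + 4 + 1 + 1 = 7 and occupies 4 bytes.
Bytes at offsets 7..10: 9B D2 60 EC.
Little-endian stores the least-significant byte at the lowest address.
Reassemble most-significant byte first: EC 60 D2 9B → 0xEC60D29B.
0xEC60D29B = 3965768347.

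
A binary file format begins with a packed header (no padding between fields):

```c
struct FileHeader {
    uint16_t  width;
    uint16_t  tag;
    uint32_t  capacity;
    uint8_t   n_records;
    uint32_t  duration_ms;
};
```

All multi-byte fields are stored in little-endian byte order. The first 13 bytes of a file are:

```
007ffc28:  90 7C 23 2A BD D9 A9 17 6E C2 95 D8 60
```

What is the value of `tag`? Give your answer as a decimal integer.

`tag` follows `width` (2 bytes), so it starts at byte offset 2 and occupies 2 bytes.
Bytes at offsets 2..3: 23 2A.
Little-endian: lowest address holds the least-significant byte.
Reassemble most-significant byte first: 2A 23 → 0x2A23.
0x2A23 = 10787.

10787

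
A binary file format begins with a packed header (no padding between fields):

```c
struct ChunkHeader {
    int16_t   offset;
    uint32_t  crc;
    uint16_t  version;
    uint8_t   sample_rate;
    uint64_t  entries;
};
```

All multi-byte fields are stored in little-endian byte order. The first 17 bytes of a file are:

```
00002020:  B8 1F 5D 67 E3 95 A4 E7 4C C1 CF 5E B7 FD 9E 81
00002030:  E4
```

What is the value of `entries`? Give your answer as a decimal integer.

`entries` follows `offset` (2 B), `crc` (4 B), `version` (2 B), `sample_rate` (1 B), so it starts at offset 2 + 4 + 2 + 1 = 9 and occupies 8 bytes.
Bytes at offsets 9..16: C1 CF 5E B7 FD 9E 81 E4.
Little-endian: lowest address holds the least-significant byte.
Reassemble most-significant byte first: E4 81 9E FD B7 5E CF C1 → 0xE4819EFDB75ECFC1.
0xE4819EFDB75ECFC1 = 16465616525183602625.

16465616525183602625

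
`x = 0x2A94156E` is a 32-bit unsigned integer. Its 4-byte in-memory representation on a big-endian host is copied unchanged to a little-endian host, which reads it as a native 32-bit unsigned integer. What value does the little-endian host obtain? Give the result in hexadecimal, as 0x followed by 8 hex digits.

0x6E15942A

Stored big-endian, the bytes at ascending addresses are 2A 94 15 6E.
Read back as little-endian, the first byte is least significant, giving 0x6E15942A.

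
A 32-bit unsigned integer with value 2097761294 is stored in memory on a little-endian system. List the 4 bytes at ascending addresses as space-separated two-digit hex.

0E 4C 09 7D

2097761294 in hexadecimal, padded to 32 bits, is 0x7D094C0E.
Split into bytes (most-significant first): 7D 09 4C 0E.
Little-endian stores the least-significant byte at the lowest address.
So at ascending addresses the bytes are 0E 4C 09 7D.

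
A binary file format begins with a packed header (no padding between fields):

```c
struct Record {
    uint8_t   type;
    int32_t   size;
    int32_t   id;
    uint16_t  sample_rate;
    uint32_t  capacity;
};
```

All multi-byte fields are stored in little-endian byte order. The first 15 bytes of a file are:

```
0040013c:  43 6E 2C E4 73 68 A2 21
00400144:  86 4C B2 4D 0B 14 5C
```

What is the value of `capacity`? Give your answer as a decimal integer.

1544817485

`capacity` follows `type` (1 B), `size` (4 B), `id` (4 B), `sample_rate` (2 B), so it starts at offset 1 + 4 + 4 + 2 = 11 and occupies 4 bytes.
Bytes at offsets 11..14: 4D 0B 14 5C.
Little-endian: lowest address holds the least-significant byte.
Reassemble most-significant byte first: 5C 14 0B 4D → 0x5C140B4D.
0x5C140B4D = 1544817485.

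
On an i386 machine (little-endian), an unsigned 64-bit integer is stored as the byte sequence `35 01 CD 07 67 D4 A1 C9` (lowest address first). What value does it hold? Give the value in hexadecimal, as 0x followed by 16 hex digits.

Little-endian: lowest address holds the least-significant byte.
Reassemble most-significant byte first: C9 A1 D4 67 07 CD 01 35 → 0xC9A1D46707CD0135.

0xC9A1D46707CD0135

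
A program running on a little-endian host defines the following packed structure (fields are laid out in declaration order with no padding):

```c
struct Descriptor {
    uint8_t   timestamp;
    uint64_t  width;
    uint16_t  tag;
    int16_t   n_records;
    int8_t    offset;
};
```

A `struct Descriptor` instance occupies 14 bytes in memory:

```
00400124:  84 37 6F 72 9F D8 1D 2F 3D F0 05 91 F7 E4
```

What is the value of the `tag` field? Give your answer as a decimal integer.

`tag` follows `timestamp` (1 B), `width` (8 B), so it starts at offset 1 + 8 = 9 and occupies 2 bytes.
Bytes at offsets 9..10: F0 05.
Little-endian: lowest address holds the least-significant byte.
Reassemble most-significant byte first: 05 F0 → 0x05F0.
0x05F0 = 1520.

1520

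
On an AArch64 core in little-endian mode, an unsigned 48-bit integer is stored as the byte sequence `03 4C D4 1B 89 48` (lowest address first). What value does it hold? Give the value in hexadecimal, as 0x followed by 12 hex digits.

0x48891BD44C03

In little-endian order the low byte comes first in memory.
Reassemble most-significant byte first: 48 89 1B D4 4C 03 → 0x48891BD44C03.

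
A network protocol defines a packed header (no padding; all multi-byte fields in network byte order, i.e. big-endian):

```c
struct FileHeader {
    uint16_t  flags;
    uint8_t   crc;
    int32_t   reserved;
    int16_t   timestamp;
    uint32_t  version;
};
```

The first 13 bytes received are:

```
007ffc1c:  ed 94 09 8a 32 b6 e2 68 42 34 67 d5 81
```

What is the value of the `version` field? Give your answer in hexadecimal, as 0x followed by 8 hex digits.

0x3467D581

`version` follows `flags` (2 B), `crc` (1 B), `reserved` (4 B), `timestamp` (2 B), so it starts at offset 2 + 1 + 4 + 2 = 9 and occupies 4 bytes.
Bytes at offsets 9..12: 34 67 D5 81.
In big-endian order the high byte comes first in memory.
The bytes are already most-significant first: 0x3467D581.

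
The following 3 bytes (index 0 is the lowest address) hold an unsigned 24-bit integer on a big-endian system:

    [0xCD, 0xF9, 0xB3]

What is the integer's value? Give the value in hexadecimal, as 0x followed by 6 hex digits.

0xCDF9B3

Big-endian stores the most-significant byte at the lowest address.
The bytes are already most-significant first: 0xCDF9B3.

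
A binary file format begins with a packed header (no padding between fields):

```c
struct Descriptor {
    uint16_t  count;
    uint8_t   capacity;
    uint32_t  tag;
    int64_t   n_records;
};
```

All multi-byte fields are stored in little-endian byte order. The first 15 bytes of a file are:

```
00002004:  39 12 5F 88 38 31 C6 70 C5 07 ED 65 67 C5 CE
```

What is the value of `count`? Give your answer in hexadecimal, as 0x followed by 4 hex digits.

`count` is the first field, at byte offset 0, occupying 2 bytes.
Bytes at offsets 0..1: 39 12.
Little-endian: lowest address holds the least-significant byte.
Reassemble most-significant byte first: 12 39 → 0x1239.

0x1239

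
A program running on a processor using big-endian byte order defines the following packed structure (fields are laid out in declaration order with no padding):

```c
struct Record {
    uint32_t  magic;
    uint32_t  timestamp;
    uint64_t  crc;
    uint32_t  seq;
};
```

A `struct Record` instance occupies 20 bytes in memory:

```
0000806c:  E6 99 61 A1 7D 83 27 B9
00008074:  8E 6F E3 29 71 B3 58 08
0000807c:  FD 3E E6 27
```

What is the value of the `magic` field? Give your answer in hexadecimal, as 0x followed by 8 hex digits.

0xE69961A1

`magic` is the first field, at byte offset 0, occupying 4 bytes.
Bytes at offsets 0..3: E6 99 61 A1.
Big-endian: lowest address holds the most-significant byte.
The bytes are already most-significant first: 0xE69961A1.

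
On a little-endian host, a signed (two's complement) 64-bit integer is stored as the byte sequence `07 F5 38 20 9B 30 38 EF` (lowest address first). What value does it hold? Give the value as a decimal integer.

-1209163057130310393

In little-endian order the low byte comes first in memory.
Reassemble most-significant byte first: EF 38 30 9B 20 38 F5 07 → 0xEF38309B2038F507.
Top bit is set, so as a signed 64-bit value this is 0xEF38309B2038F507 − 2^64 = -1209163057130310393.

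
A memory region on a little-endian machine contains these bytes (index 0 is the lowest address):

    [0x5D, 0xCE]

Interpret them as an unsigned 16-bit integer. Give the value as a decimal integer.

Little-endian stores the least-significant byte at the lowest address.
Reassemble most-significant byte first: CE 5D → 0xCE5D.
0xCE5D = 52829.

52829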